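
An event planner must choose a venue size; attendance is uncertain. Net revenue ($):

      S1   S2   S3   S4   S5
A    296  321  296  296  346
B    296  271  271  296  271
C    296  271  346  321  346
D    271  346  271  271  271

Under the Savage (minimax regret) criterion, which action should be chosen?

Column bests: S1=296, S2=346, S3=346, S4=321, S5=346.
A regrets: 0, 25, 50, 25, 0 → max 50
B regrets: 0, 75, 75, 25, 75 → max 75
C regrets: 0, 75, 0, 0, 0 → max 75
D regrets: 25, 0, 75, 50, 75 → max 75
Smallest max regret = 50 → A.

A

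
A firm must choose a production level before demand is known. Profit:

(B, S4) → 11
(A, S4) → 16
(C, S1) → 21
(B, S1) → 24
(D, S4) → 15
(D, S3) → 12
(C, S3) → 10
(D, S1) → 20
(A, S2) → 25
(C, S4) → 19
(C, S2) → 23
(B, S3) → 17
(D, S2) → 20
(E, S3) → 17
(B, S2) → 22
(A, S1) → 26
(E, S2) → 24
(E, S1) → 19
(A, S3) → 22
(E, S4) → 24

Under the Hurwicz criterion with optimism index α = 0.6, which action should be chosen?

A

A: 0.6·26 + 0.4·16 = 22
B: 0.6·24 + 0.4·11 = 18.8
C: 0.6·23 + 0.4·10 = 17.8
D: 0.6·20 + 0.4·12 = 16.8
E: 0.6·24 + 0.4·17 = 21.2
Highest Hurwicz score = 22 → A.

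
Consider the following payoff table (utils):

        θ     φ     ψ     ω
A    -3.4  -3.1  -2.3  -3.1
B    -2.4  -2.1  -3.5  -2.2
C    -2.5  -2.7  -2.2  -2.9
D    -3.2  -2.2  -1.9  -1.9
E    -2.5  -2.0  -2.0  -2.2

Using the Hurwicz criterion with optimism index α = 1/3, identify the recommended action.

A: 1/3·(-2.3) + 2/3·(-3.4) = -91/30
B: 1/3·(-2.1) + 2/3·(-3.5) = -91/30
C: 1/3·(-2.2) + 2/3·(-2.9) = -8/3
D: 1/3·(-1.9) + 2/3·(-3.2) = -83/30
E: 1/3·(-2.0) + 2/3·(-2.5) = -7/3
Highest Hurwicz score = -7/3 → E.

E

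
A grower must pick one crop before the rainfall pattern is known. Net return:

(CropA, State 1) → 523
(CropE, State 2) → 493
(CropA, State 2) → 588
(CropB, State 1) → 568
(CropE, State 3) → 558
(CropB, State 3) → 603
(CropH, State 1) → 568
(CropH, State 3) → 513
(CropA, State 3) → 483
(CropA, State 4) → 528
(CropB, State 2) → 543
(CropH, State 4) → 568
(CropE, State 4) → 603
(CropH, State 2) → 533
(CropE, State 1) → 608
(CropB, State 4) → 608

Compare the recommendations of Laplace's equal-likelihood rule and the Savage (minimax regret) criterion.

laplace → CropB; minimax regret → CropB (agree)

Row averages: CropE=565.5, CropH=545.5, CropB=580.5, CropA=530.5
Highest average = 580.5 → CropB.
Column bests: State 1=608, State 2=588, State 3=603, State 4=608.
CropE regrets: 0, 95, 45, 5 → max 95
CropH regrets: 40, 55, 90, 40 → max 90
CropB regrets: 40, 45, 0, 0 → max 45
CropA regrets: 85, 0, 120, 80 → max 120
Smallest max regret = 45 → CropB.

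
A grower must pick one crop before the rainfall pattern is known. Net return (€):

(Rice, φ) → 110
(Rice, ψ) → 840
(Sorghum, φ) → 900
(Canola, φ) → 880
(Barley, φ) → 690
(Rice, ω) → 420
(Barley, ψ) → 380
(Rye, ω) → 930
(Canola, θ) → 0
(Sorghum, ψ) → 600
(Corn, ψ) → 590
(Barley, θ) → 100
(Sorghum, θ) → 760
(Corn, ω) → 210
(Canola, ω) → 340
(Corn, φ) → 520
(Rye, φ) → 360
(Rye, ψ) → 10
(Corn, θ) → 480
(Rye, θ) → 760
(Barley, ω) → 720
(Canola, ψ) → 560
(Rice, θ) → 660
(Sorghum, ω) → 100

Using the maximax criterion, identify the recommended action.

Rye

Row maxima: Sorghum=900, Rye=930, Barley=720, Canola=880, Corn=590, Rice=840
Best best-case = 930 → Rye.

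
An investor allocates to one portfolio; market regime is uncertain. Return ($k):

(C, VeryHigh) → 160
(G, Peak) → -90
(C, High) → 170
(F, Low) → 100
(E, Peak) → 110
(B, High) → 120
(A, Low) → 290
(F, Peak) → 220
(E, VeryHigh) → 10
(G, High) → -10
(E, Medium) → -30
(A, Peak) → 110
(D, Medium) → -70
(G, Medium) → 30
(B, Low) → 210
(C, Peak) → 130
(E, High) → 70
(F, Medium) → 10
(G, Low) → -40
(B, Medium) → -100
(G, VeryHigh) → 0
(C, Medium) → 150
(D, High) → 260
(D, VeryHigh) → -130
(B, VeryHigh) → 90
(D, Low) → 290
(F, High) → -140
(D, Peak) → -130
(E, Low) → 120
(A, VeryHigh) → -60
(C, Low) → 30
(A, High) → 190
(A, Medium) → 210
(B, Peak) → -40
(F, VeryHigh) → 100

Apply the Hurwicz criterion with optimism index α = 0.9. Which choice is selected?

A

A: 0.9·290 + 0.1·(-60) = 255
B: 0.9·210 + 0.1·(-100) = 179
C: 0.9·170 + 0.1·30 = 156
D: 0.9·290 + 0.1·(-130) = 248
E: 0.9·120 + 0.1·(-30) = 105
F: 0.9·220 + 0.1·(-140) = 184
G: 0.9·30 + 0.1·(-90) = 18
Highest Hurwicz score = 255 → A.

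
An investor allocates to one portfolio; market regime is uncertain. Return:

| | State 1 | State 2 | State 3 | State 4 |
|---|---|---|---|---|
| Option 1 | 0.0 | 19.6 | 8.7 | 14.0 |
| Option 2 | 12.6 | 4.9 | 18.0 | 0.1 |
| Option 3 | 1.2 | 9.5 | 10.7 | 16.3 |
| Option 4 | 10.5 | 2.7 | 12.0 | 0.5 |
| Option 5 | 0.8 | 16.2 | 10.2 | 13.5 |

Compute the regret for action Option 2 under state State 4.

16.2

Best payoff under State 4 is 16.3.
Regret = 16.3 − 0.1 = 16.2.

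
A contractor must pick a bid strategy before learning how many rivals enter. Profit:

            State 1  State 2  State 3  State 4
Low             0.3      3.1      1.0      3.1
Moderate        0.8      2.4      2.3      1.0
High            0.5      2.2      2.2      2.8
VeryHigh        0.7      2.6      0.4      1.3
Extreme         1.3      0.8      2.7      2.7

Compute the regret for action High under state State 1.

Best payoff under State 1 is 1.3.
Regret = 1.3 − 0.5 = 0.8.

0.8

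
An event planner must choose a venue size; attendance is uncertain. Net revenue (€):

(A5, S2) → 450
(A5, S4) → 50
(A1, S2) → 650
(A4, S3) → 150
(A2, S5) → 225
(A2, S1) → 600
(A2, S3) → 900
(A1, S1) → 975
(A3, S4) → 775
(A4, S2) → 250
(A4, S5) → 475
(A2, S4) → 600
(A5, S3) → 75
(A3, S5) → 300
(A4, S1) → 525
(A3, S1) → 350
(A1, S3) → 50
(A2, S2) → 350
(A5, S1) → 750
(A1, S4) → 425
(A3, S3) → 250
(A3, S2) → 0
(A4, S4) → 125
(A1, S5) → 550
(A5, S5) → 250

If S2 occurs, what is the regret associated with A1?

0

Best payoff under S2 is 650.
Regret = 650 − 650 = 0.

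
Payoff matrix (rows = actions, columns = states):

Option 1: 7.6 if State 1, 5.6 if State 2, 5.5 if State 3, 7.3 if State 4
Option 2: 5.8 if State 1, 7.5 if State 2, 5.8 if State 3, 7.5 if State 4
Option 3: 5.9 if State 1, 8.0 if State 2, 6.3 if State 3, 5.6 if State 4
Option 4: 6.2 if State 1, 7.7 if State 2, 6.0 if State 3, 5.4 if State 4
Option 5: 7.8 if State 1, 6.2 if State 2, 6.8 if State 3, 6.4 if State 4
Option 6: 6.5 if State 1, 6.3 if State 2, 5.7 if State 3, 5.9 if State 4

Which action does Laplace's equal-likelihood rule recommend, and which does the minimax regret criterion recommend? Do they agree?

Row averages: Option 1=6.5, Option 2=6.65, Option 3=6.45, Option 4=6.325, Option 5=6.8, Option 6=6.1
Highest average = 6.8 → Option 5.
Column bests: State 1=7.8, State 2=8.0, State 3=6.8, State 4=7.5.
Option 1 regrets: 0.2, 2.4, 1.3, 0.2 → max 2.4
Option 2 regrets: 2.0, 0.5, 1.0, 0.0 → max 2.0
Option 3 regrets: 1.9, 0.0, 0.5, 1.9 → max 1.9
Option 4 regrets: 1.6, 0.3, 0.8, 2.1 → max 2.1
Option 5 regrets: 0.0, 1.8, 0.0, 1.1 → max 1.8
Option 6 regrets: 1.3, 1.7, 1.1, 1.6 → max 1.7
Smallest max regret = 1.7 → Option 6.

laplace → Option 5; minimax regret → Option 6 (disagree)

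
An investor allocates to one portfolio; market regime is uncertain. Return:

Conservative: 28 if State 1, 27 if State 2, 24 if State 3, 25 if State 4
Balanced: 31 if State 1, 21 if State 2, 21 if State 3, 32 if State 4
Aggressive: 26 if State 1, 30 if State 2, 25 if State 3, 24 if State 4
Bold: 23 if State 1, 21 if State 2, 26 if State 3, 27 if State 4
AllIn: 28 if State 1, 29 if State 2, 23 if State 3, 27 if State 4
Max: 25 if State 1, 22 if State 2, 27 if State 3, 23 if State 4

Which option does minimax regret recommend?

Column bests: State 1=31, State 2=30, State 3=27, State 4=32.
Conservative regrets: 3, 3, 3, 7 → max 7
Balanced regrets: 0, 9, 6, 0 → max 9
Aggressive regrets: 5, 0, 2, 8 → max 8
Bold regrets: 8, 9, 1, 5 → max 9
AllIn regrets: 3, 1, 4, 5 → max 5
Max regrets: 6, 8, 0, 9 → max 9
Smallest max regret = 5 → AllIn.

AllIn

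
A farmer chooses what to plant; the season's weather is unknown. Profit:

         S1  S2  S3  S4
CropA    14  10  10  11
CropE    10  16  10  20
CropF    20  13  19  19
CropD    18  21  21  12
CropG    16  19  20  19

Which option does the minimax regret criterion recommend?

Column bests: S1=20, S2=21, S3=21, S4=20.
CropA regrets: 6, 11, 11, 9 → max 11
CropE regrets: 10, 5, 11, 0 → max 11
CropF regrets: 0, 8, 2, 1 → max 8
CropD regrets: 2, 0, 0, 8 → max 8
CropG regrets: 4, 2, 1, 1 → max 4
Smallest max regret = 4 → CropG.

CropG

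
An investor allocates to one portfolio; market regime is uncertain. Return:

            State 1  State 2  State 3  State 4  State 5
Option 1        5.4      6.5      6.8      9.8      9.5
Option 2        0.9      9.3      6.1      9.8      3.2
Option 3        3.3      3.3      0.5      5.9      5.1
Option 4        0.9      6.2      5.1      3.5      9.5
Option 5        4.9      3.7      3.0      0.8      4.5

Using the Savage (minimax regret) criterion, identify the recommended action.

Column bests: State 1=5.4, State 2=9.3, State 3=6.8, State 4=9.8, State 5=9.5.
Option 1 regrets: 0.0, 2.8, 0.0, 0.0, 0.0 → max 2.8
Option 2 regrets: 4.5, 0.0, 0.7, 0.0, 6.3 → max 6.3
Option 3 regrets: 2.1, 6.0, 6.3, 3.9, 4.4 → max 6.3
Option 4 regrets: 4.5, 3.1, 1.7, 6.3, 0.0 → max 6.3
Option 5 regrets: 0.5, 5.6, 3.8, 9.0, 5.0 → max 9.0
Smallest max regret = 2.8 → Option 1.

Option 1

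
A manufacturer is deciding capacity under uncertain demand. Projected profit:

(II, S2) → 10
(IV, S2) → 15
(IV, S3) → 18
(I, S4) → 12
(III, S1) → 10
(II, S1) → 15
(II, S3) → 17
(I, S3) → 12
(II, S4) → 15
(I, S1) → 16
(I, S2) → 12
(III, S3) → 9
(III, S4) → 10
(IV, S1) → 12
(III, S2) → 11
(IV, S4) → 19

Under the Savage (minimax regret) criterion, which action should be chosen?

Column bests: S1=16, S2=15, S3=18, S4=19.
I regrets: 0, 3, 6, 7 → max 7
II regrets: 1, 5, 1, 4 → max 5
III regrets: 6, 4, 9, 9 → max 9
IV regrets: 4, 0, 0, 0 → max 4
Smallest max regret = 4 → IV.

IV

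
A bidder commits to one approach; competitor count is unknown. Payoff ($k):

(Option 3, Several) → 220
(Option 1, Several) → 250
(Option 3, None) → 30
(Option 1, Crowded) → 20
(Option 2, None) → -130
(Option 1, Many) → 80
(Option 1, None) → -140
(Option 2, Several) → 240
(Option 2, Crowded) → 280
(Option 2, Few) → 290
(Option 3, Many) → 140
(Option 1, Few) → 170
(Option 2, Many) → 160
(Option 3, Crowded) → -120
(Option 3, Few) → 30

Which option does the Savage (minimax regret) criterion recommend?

Option 2

Column bests: None=30, Few=290, Several=250, Many=160, Crowded=280.
Option 1 regrets: 170, 120, 0, 80, 260 → max 260
Option 2 regrets: 160, 0, 10, 0, 0 → max 160
Option 3 regrets: 0, 260, 30, 20, 400 → max 400
Smallest max regret = 160 → Option 2.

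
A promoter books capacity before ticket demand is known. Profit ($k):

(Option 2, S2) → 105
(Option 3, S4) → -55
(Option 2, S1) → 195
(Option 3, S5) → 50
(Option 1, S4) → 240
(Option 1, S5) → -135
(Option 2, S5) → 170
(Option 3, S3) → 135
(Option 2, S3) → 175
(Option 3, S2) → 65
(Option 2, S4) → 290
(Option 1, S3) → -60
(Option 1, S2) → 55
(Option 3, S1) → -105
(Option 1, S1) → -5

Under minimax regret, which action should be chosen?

Column bests: S1=195, S2=105, S3=175, S4=290, S5=170.
Option 1 regrets: 200, 50, 235, 50, 305 → max 305
Option 2 regrets: 0, 0, 0, 0, 0 → max 0
Option 3 regrets: 300, 40, 40, 345, 120 → max 345
Smallest max regret = 0 → Option 2.

Option 2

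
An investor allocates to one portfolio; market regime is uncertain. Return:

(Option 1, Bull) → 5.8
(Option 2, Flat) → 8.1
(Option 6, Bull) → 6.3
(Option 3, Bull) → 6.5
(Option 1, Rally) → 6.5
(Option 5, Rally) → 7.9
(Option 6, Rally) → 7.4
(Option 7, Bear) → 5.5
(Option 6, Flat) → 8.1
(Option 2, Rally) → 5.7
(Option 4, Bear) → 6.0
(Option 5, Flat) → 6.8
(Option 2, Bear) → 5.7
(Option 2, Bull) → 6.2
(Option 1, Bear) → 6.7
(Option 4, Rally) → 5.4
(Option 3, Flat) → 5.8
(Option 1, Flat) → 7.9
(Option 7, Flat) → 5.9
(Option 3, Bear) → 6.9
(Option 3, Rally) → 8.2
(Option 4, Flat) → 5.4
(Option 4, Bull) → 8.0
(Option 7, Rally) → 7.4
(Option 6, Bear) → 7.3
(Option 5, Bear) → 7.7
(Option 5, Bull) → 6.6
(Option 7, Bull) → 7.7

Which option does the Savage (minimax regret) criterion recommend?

Column bests: Bear=7.7, Flat=8.1, Bull=8.0, Rally=8.2.
Option 1 regrets: 1.0, 0.2, 2.2, 1.7 → max 2.2
Option 2 regrets: 2.0, 0.0, 1.8, 2.5 → max 2.5
Option 3 regrets: 0.8, 2.3, 1.5, 0.0 → max 2.3
Option 4 regrets: 1.7, 2.7, 0.0, 2.8 → max 2.8
Option 5 regrets: 0.0, 1.3, 1.4, 0.3 → max 1.4
Option 6 regrets: 0.4, 0.0, 1.7, 0.8 → max 1.7
Option 7 regrets: 2.2, 2.2, 0.3, 0.8 → max 2.2
Smallest max regret = 1.4 → Option 5.

Option 5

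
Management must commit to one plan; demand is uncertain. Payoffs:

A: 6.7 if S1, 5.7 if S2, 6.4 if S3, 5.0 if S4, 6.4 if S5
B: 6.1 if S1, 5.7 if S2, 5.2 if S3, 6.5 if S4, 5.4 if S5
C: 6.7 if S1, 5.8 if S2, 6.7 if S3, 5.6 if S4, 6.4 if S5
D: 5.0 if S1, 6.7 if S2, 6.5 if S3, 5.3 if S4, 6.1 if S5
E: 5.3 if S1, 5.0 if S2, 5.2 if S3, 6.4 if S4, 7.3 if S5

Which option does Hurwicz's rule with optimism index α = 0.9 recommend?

A: 0.9·6.7 + 0.1·5.0 = 6.53
B: 0.9·6.5 + 0.1·5.2 = 6.37
C: 0.9·6.7 + 0.1·5.6 = 6.59
D: 0.9·6.7 + 0.1·5.0 = 6.53
E: 0.9·7.3 + 0.1·5.0 = 7.07
Highest Hurwicz score = 7.07 → E.

E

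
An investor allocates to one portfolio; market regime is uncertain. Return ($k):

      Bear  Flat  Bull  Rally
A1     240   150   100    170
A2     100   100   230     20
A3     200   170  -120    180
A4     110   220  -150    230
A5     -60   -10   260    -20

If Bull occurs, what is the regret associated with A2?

Best payoff under Bull is 260.
Regret = 260 − 230 = 30.

30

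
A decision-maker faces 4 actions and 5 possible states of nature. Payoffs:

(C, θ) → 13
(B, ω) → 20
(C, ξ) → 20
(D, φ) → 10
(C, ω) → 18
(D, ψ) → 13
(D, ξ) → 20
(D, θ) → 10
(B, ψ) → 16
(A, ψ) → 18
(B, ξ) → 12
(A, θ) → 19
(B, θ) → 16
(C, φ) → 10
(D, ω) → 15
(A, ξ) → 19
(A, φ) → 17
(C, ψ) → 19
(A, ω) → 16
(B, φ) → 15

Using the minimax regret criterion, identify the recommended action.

Column bests: θ=19, φ=17, ψ=19, ω=20, ξ=20.
A regrets: 0, 0, 1, 4, 1 → max 4
B regrets: 3, 2, 3, 0, 8 → max 8
C regrets: 6, 7, 0, 2, 0 → max 7
D regrets: 9, 7, 6, 5, 0 → max 9
Smallest max regret = 4 → A.

A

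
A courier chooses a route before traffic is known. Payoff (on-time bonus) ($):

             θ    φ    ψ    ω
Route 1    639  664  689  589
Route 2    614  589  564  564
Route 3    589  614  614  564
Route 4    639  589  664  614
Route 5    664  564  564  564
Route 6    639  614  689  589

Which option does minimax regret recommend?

Column bests: θ=664, φ=664, ψ=689, ω=614.
Route 1 regrets: 25, 0, 0, 25 → max 25
Route 2 regrets: 50, 75, 125, 50 → max 125
Route 3 regrets: 75, 50, 75, 50 → max 75
Route 4 regrets: 25, 75, 25, 0 → max 75
Route 5 regrets: 0, 100, 125, 50 → max 125
Route 6 regrets: 25, 50, 0, 25 → max 50
Smallest max regret = 25 → Route 1.

Route 1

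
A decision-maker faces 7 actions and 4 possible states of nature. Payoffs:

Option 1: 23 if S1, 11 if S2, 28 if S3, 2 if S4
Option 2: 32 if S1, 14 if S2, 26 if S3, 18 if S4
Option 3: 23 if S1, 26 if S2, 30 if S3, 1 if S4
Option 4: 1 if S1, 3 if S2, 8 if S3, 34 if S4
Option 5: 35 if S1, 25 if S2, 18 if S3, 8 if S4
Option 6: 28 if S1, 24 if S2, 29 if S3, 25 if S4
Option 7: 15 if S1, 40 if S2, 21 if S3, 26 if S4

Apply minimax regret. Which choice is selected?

Column bests: S1=35, S2=40, S3=30, S4=34.
Option 1 regrets: 12, 29, 2, 32 → max 32
Option 2 regrets: 3, 26, 4, 16 → max 26
Option 3 regrets: 12, 14, 0, 33 → max 33
Option 4 regrets: 34, 37, 22, 0 → max 37
Option 5 regrets: 0, 15, 12, 26 → max 26
Option 6 regrets: 7, 16, 1, 9 → max 16
Option 7 regrets: 20, 0, 9, 8 → max 20
Smallest max regret = 16 → Option 6.

Option 6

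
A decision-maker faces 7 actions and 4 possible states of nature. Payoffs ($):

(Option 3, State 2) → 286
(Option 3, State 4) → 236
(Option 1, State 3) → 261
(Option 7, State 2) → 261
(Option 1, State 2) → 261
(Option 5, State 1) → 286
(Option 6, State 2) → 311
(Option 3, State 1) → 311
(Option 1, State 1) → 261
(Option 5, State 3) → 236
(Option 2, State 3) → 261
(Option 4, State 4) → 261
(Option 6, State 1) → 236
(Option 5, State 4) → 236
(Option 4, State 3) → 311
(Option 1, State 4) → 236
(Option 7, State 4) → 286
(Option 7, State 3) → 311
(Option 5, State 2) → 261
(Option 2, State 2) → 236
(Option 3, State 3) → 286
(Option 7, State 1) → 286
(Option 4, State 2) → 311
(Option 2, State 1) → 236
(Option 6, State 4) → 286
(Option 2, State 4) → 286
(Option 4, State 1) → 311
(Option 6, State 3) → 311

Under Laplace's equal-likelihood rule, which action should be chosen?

Row averages: Option 1=254.75, Option 2=254.75, Option 3=279.75, Option 4=298.5, Option 5=254.75, Option 6=286, Option 7=286
Highest average = 298.5 → Option 4.

Option 4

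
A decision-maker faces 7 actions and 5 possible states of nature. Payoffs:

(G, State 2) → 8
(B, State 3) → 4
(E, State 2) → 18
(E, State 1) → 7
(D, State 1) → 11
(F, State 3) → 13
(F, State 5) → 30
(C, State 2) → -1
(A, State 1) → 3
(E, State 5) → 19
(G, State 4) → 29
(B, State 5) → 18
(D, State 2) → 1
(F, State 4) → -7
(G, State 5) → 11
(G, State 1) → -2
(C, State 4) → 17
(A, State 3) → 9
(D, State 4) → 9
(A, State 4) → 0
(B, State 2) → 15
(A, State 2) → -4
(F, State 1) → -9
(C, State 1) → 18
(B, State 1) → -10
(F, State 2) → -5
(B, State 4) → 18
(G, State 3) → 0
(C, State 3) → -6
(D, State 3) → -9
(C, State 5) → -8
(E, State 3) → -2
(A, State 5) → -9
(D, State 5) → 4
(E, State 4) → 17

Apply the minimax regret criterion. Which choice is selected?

E

Column bests: State 1=18, State 2=18, State 3=13, State 4=29, State 5=30.
A regrets: 15, 22, 4, 29, 39 → max 39
B regrets: 28, 3, 9, 11, 12 → max 28
C regrets: 0, 19, 19, 12, 38 → max 38
D regrets: 7, 17, 22, 20, 26 → max 26
E regrets: 11, 0, 15, 12, 11 → max 15
F regrets: 27, 23, 0, 36, 0 → max 36
G regrets: 20, 10, 13, 0, 19 → max 20
Smallest max regret = 15 → E.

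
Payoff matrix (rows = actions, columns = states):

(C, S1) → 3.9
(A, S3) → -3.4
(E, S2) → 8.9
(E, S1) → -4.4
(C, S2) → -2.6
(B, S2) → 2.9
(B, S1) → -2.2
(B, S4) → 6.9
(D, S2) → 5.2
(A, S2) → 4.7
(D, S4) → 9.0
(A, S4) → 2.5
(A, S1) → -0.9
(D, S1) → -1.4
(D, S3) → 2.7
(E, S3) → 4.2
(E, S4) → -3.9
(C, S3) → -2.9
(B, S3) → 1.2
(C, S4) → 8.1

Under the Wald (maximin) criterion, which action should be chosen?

D

Row minima: A=-3.4, B=-2.2, C=-2.9, D=-1.4, E=-4.4
Best worst-case = -1.4 → D.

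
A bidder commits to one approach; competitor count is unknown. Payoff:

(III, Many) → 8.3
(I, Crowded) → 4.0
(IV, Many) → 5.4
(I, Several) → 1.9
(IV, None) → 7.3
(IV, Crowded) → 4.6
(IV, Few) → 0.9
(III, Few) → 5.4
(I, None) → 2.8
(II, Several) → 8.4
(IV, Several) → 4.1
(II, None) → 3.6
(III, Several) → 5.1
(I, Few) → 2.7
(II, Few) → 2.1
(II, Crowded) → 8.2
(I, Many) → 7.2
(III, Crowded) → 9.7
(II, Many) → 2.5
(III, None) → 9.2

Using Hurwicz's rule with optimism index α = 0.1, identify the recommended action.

I: 0.1·7.2 + 0.9·1.9 = 2.43
II: 0.1·8.4 + 0.9·2.1 = 2.73
III: 0.1·9.7 + 0.9·5.1 = 5.56
IV: 0.1·7.3 + 0.9·0.9 = 1.54
Highest Hurwicz score = 5.56 → III.

III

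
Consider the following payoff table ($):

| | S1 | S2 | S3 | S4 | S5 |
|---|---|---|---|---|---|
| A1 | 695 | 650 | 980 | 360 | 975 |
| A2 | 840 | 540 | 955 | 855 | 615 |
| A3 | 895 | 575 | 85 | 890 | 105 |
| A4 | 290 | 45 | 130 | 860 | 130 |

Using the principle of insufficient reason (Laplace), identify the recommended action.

A2

Row averages: A1=732, A2=761, A3=510, A4=291
Highest average = 761 → A2.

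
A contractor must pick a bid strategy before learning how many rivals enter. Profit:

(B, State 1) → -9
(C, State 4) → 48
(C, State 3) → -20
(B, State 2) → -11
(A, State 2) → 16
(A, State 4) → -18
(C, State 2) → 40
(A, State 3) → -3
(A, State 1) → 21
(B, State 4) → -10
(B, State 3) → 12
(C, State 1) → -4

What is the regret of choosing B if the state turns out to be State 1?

30

Best payoff under State 1 is 21.
Regret = 21 − (-9) = 30.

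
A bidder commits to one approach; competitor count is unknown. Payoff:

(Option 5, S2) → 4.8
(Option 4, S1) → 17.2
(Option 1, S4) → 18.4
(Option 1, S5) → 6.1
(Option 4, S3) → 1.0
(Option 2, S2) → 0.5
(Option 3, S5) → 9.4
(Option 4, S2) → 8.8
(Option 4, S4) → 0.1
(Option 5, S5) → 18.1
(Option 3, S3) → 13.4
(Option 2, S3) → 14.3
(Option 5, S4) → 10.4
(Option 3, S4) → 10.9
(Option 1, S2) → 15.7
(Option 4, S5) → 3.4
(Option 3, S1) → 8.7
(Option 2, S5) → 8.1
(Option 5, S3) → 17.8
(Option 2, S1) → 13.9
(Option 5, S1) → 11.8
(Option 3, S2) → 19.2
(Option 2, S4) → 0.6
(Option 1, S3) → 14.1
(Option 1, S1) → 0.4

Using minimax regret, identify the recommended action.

Column bests: S1=17.2, S2=19.2, S3=17.8, S4=18.4, S5=18.1.
Option 1 regrets: 16.8, 3.5, 3.7, 0.0, 12.0 → max 16.8
Option 2 regrets: 3.3, 18.7, 3.5, 17.8, 10.0 → max 18.7
Option 3 regrets: 8.5, 0.0, 4.4, 7.5, 8.7 → max 8.7
Option 4 regrets: 0.0, 10.4, 16.8, 18.3, 14.7 → max 18.3
Option 5 regrets: 5.4, 14.4, 0.0, 8.0, 0.0 → max 14.4
Smallest max regret = 8.7 → Option 3.

Option 3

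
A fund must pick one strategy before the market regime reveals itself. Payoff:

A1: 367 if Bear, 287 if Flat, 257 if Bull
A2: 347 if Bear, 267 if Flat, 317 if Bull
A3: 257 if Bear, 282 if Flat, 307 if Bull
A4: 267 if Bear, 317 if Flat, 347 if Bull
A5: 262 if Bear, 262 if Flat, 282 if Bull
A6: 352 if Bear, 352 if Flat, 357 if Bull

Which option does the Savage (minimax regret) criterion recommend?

A6

Column bests: Bear=367, Flat=352, Bull=357.
A1 regrets: 0, 65, 100 → max 100
A2 regrets: 20, 85, 40 → max 85
A3 regrets: 110, 70, 50 → max 110
A4 regrets: 100, 35, 10 → max 100
A5 regrets: 105, 90, 75 → max 105
A6 regrets: 15, 0, 0 → max 15
Smallest max regret = 15 → A6.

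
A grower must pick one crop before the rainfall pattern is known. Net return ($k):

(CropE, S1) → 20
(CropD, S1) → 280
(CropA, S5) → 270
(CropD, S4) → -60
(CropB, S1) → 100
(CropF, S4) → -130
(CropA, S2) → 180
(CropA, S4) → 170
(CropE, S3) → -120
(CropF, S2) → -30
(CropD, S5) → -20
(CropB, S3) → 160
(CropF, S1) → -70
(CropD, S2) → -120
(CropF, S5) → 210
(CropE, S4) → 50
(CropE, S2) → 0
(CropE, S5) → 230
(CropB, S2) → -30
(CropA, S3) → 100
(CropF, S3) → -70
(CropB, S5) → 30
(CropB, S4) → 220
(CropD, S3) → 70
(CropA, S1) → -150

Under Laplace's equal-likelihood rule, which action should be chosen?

CropA

Row averages: CropA=114, CropB=96, CropD=30, CropE=36, CropF=-18
Highest average = 114 → CropA.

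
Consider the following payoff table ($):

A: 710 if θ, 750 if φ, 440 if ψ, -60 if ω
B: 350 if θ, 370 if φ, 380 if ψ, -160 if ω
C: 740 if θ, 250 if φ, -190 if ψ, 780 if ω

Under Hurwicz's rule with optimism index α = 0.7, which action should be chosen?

A: 0.7·750 + 0.3·(-60) = 507
B: 0.7·380 + 0.3·(-160) = 218
C: 0.7·780 + 0.3·(-190) = 489
Highest Hurwicz score = 507 → A.

A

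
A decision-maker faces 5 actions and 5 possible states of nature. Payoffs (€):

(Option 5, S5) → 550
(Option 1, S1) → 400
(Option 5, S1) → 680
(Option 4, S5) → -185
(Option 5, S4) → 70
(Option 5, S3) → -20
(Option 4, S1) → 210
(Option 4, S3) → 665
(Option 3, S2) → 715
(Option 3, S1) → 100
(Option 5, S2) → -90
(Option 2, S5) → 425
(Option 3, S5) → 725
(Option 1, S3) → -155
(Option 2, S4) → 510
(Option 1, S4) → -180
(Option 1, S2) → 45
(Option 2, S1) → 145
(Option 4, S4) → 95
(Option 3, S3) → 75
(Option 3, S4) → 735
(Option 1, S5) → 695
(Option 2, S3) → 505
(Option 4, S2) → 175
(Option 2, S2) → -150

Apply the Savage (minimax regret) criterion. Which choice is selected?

Column bests: S1=680, S2=715, S3=665, S4=735, S5=725.
Option 1 regrets: 280, 670, 820, 915, 30 → max 915
Option 2 regrets: 535, 865, 160, 225, 300 → max 865
Option 3 regrets: 580, 0, 590, 0, 0 → max 590
Option 4 regrets: 470, 540, 0, 640, 910 → max 910
Option 5 regrets: 0, 805, 685, 665, 175 → max 805
Smallest max regret = 590 → Option 3.

Option 3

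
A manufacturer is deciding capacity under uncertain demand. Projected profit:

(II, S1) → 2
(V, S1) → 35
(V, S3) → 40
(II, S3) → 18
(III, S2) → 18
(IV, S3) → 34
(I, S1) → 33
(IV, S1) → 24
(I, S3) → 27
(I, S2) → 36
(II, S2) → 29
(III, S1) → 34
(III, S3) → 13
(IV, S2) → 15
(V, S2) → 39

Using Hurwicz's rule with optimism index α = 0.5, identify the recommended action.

V

I: 0.5·36 + 0.5·27 = 31.5
II: 0.5·29 + 0.5·2 = 15.5
III: 0.5·34 + 0.5·13 = 23.5
IV: 0.5·34 + 0.5·15 = 24.5
V: 0.5·40 + 0.5·35 = 37.5
Highest Hurwicz score = 37.5 → V.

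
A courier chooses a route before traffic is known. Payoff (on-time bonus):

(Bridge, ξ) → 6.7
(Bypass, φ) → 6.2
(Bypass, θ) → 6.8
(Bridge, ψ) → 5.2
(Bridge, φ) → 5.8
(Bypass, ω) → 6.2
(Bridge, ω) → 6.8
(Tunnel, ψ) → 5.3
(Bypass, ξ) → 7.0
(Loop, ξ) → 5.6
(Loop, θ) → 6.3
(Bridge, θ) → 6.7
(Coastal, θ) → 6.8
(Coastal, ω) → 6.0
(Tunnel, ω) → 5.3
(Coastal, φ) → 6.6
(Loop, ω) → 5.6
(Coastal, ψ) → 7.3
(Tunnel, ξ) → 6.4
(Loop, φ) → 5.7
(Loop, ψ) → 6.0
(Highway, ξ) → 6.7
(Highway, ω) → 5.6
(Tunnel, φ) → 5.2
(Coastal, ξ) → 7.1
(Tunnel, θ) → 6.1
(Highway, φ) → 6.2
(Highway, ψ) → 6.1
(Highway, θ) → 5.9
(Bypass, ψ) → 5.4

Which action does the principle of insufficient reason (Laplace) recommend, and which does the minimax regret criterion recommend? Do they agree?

Row averages: Loop=5.84, Bypass=6.32, Bridge=6.24, Tunnel=5.66, Coastal=6.76, Highway=6.1
Highest average = 6.76 → Coastal.
Column bests: θ=6.8, φ=6.6, ψ=7.3, ω=6.8, ξ=7.1.
Loop regrets: 0.5, 0.9, 1.3, 1.2, 1.5 → max 1.5
Bypass regrets: 0.0, 0.4, 1.9, 0.6, 0.1 → max 1.9
Bridge regrets: 0.1, 0.8, 2.1, 0.0, 0.4 → max 2.1
Tunnel regrets: 0.7, 1.4, 2.0, 1.5, 0.7 → max 2.0
Coastal regrets: 0.0, 0.0, 0.0, 0.8, 0.0 → max 0.8
Highway regrets: 0.9, 0.4, 1.2, 1.2, 0.4 → max 1.2
Smallest max regret = 0.8 → Coastal.

laplace → Coastal; minimax regret → Coastal (agree)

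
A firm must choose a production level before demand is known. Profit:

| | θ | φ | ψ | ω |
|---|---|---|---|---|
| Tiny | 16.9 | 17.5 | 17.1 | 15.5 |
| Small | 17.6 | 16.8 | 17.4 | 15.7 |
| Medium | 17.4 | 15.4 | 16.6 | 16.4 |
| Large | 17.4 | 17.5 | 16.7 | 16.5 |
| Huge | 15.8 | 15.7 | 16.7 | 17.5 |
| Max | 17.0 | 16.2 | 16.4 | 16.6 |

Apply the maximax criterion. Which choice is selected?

Row maxima: Tiny=17.5, Small=17.6, Medium=17.4, Large=17.5, Huge=17.5, Max=17.0
Best best-case = 17.6 → Small.

Small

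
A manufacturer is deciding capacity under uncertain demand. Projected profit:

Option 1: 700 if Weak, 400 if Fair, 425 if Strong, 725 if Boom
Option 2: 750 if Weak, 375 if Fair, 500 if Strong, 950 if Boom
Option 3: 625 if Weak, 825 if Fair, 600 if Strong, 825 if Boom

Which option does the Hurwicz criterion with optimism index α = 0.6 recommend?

Option 3

Option 1: 0.6·725 + 0.4·400 = 595
Option 2: 0.6·950 + 0.4·375 = 720
Option 3: 0.6·825 + 0.4·600 = 735
Highest Hurwicz score = 735 → Option 3.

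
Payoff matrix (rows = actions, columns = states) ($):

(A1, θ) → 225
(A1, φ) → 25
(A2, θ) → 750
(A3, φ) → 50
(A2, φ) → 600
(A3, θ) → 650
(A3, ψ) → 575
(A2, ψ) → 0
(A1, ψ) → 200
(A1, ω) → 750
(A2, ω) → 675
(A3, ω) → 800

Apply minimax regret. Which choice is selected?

A3

Column bests: θ=750, φ=600, ψ=575, ω=800.
A1 regrets: 525, 575, 375, 50 → max 575
A2 regrets: 0, 0, 575, 125 → max 575
A3 regrets: 100, 550, 0, 0 → max 550
Smallest max regret = 550 → A3.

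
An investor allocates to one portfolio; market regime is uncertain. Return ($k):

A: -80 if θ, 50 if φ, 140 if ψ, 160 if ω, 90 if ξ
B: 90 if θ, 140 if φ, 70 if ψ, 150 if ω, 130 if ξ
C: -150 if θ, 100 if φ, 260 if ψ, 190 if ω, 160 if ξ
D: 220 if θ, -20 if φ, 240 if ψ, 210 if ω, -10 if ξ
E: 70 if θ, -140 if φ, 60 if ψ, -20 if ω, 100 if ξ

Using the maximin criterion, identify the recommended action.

B

Row minima: A=-80, B=70, C=-150, D=-20, E=-140
Best worst-case = 70 → B.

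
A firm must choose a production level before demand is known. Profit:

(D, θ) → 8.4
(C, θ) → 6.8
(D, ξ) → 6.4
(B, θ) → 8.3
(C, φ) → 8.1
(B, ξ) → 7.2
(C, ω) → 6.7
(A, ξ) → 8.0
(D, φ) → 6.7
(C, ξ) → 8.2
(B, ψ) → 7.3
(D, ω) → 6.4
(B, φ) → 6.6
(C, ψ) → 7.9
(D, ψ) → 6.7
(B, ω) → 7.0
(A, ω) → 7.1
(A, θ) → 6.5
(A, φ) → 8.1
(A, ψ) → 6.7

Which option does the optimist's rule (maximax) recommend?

Row maxima: A=8.1, B=8.3, C=8.2, D=8.4
Best best-case = 8.4 → D.

D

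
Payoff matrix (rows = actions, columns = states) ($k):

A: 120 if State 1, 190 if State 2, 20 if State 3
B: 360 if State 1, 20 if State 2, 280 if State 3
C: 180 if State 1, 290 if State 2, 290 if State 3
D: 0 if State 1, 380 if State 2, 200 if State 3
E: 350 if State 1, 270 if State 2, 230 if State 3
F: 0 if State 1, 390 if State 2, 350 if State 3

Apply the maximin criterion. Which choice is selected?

E

Row minima: A=20, B=20, C=180, D=0, E=230, F=0
Best worst-case = 230 → E.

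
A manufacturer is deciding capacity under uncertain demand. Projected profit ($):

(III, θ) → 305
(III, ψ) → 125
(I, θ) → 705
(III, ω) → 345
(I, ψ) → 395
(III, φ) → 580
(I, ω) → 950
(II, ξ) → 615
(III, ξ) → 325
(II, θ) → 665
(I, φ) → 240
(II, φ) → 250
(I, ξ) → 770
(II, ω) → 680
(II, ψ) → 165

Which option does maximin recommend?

Row minima: I=240, II=165, III=125
Best worst-case = 240 → I.

I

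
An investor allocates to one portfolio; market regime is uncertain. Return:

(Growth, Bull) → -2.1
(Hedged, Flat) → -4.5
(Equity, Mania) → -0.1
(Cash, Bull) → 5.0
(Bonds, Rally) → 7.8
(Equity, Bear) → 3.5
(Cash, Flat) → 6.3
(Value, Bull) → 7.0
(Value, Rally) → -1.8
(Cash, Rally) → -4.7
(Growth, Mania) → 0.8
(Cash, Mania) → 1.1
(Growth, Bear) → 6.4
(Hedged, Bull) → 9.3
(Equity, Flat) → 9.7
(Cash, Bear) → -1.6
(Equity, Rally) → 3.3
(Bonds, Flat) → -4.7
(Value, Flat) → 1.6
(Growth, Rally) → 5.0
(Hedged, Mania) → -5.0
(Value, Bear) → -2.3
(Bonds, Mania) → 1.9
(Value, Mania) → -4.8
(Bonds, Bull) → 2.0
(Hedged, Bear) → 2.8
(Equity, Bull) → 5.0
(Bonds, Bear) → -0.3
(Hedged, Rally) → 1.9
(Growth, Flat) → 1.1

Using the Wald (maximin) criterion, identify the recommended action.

Equity

Row minima: Bonds=-4.7, Growth=-2.1, Cash=-4.7, Equity=-0.1, Value=-4.8, Hedged=-5.0
Best worst-case = -0.1 → Equity.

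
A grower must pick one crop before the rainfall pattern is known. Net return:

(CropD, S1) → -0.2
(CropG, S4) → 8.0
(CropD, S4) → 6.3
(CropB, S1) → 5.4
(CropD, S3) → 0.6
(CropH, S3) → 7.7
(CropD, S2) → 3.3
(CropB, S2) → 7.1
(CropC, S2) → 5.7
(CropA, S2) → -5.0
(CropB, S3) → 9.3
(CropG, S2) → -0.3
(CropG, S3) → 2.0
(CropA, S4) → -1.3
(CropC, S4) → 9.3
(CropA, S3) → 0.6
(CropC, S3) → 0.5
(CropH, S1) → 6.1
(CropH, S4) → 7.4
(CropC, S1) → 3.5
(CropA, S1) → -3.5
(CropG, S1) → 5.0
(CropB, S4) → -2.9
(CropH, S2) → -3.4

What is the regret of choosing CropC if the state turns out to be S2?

Best payoff under S2 is 7.1.
Regret = 7.1 − 5.7 = 1.4.

1.4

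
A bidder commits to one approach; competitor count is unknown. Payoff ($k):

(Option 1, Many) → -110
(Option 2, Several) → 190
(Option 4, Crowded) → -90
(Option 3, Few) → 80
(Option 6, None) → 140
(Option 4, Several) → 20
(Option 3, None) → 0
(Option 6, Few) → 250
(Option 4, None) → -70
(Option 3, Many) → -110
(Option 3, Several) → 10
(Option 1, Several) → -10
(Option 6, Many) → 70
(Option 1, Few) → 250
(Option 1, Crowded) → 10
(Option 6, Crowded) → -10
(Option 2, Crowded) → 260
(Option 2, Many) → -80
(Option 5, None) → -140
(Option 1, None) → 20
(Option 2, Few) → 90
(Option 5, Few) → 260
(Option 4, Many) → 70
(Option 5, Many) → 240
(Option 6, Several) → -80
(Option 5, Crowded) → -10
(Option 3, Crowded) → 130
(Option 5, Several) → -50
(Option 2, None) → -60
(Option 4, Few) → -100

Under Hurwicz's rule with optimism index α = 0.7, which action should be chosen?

Option 2

Option 1: 0.7·250 + 0.3·(-110) = 142
Option 2: 0.7·260 + 0.3·(-80) = 158
Option 3: 0.7·130 + 0.3·(-110) = 58
Option 4: 0.7·70 + 0.3·(-100) = 19
Option 5: 0.7·260 + 0.3·(-140) = 140
Option 6: 0.7·250 + 0.3·(-80) = 151
Highest Hurwicz score = 158 → Option 2.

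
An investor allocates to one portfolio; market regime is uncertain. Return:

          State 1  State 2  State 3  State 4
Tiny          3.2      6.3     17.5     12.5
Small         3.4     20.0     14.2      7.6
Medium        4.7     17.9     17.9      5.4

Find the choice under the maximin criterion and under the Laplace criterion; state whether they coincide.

maximin → Medium; laplace → Medium (agree)

Row minima: Tiny=3.2, Small=3.4, Medium=4.7
Best worst-case = 4.7 → Medium.
Row averages: Tiny=9.875, Small=11.3, Medium=11.475
Highest average = 11.475 → Medium.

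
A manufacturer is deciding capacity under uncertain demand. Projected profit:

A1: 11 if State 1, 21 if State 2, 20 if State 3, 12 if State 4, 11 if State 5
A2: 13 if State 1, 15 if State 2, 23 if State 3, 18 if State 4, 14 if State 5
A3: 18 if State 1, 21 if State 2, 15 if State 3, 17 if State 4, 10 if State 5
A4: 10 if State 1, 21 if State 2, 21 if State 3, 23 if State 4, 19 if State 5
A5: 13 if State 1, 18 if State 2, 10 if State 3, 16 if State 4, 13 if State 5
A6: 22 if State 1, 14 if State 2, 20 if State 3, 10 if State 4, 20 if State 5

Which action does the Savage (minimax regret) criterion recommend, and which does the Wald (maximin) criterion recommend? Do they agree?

minimax regret → A2; maximin → A2 (agree)

Column bests: State 1=22, State 2=21, State 3=23, State 4=23, State 5=20.
A1 regrets: 11, 0, 3, 11, 9 → max 11
A2 regrets: 9, 6, 0, 5, 6 → max 9
A3 regrets: 4, 0, 8, 6, 10 → max 10
A4 regrets: 12, 0, 2, 0, 1 → max 12
A5 regrets: 9, 3, 13, 7, 7 → max 13
A6 regrets: 0, 7, 3, 13, 0 → max 13
Smallest max regret = 9 → A2.
Row minima: A1=11, A2=13, A3=10, A4=10, A5=10, A6=10
Best worst-case = 13 → A2.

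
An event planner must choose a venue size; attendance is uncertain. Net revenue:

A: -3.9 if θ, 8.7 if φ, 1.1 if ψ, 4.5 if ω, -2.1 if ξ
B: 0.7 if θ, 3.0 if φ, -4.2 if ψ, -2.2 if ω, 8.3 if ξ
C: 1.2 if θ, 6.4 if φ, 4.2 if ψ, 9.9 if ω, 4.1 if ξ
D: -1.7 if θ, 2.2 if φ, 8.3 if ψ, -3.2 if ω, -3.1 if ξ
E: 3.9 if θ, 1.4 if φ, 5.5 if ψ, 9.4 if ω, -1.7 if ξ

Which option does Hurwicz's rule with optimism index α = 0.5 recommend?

C

A: 0.5·8.7 + 0.5·(-3.9) = 2.4
B: 0.5·8.3 + 0.5·(-4.2) = 2.05
C: 0.5·9.9 + 0.5·1.2 = 5.55
D: 0.5·8.3 + 0.5·(-3.2) = 2.55
E: 0.5·9.4 + 0.5·(-1.7) = 3.85
Highest Hurwicz score = 5.55 → C.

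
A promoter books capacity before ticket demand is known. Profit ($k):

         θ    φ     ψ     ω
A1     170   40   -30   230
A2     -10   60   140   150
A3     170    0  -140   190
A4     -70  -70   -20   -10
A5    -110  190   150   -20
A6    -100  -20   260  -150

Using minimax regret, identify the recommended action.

A2

Column bests: θ=170, φ=190, ψ=260, ω=230.
A1 regrets: 0, 150, 290, 0 → max 290
A2 regrets: 180, 130, 120, 80 → max 180
A3 regrets: 0, 190, 400, 40 → max 400
A4 regrets: 240, 260, 280, 240 → max 280
A5 regrets: 280, 0, 110, 250 → max 280
A6 regrets: 270, 210, 0, 380 → max 380
Smallest max regret = 180 → A2.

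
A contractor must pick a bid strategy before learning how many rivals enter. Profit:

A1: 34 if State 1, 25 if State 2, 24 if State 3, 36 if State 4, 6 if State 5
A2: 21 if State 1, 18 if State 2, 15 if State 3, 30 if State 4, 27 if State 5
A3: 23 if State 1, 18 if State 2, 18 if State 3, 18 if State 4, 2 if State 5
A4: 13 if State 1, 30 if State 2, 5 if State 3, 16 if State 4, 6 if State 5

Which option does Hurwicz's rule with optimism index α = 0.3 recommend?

A1: 0.3·36 + 0.7·6 = 15
A2: 0.3·30 + 0.7·15 = 19.5
A3: 0.3·23 + 0.7·2 = 8.3
A4: 0.3·30 + 0.7·5 = 12.5
Highest Hurwicz score = 19.5 → A2.

A2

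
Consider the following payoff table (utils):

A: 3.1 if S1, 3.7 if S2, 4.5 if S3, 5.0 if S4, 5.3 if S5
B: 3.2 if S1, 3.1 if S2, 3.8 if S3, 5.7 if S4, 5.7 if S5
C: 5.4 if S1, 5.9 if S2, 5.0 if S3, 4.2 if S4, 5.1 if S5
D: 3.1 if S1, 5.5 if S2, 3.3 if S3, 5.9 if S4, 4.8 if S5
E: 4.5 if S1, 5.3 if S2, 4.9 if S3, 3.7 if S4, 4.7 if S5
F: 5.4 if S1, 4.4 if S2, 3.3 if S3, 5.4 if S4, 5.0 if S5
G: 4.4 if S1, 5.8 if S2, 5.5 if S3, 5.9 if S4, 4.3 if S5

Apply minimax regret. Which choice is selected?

Column bests: S1=5.4, S2=5.9, S3=5.5, S4=5.9, S5=5.7.
A regrets: 2.3, 2.2, 1.0, 0.9, 0.4 → max 2.3
B regrets: 2.2, 2.8, 1.7, 0.2, 0.0 → max 2.8
C regrets: 0.0, 0.0, 0.5, 1.7, 0.6 → max 1.7
D regrets: 2.3, 0.4, 2.2, 0.0, 0.9 → max 2.3
E regrets: 0.9, 0.6, 0.6, 2.2, 1.0 → max 2.2
F regrets: 0.0, 1.5, 2.2, 0.5, 0.7 → max 2.2
G regrets: 1.0, 0.1, 0.0, 0.0, 1.4 → max 1.4
Smallest max regret = 1.4 → G.

G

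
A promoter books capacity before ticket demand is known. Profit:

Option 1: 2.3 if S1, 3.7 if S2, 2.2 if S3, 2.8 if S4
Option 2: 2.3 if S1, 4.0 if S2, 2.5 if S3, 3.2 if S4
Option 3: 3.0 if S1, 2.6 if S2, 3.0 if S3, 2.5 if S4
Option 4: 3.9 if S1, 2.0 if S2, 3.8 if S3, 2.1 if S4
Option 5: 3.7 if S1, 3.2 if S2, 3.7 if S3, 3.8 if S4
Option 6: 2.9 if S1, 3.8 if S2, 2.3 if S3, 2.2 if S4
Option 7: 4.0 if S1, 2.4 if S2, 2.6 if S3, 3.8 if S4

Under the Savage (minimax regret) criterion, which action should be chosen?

Column bests: S1=4.0, S2=4.0, S3=3.8, S4=3.8.
Option 1 regrets: 1.7, 0.3, 1.6, 1.0 → max 1.7
Option 2 regrets: 1.7, 0.0, 1.3, 0.6 → max 1.7
Option 3 regrets: 1.0, 1.4, 0.8, 1.3 → max 1.4
Option 4 regrets: 0.1, 2.0, 0.0, 1.7 → max 2.0
Option 5 regrets: 0.3, 0.8, 0.1, 0.0 → max 0.8
Option 6 regrets: 1.1, 0.2, 1.5, 1.6 → max 1.6
Option 7 regrets: 0.0, 1.6, 1.2, 0.0 → max 1.6
Smallest max regret = 0.8 → Option 5.

Option 5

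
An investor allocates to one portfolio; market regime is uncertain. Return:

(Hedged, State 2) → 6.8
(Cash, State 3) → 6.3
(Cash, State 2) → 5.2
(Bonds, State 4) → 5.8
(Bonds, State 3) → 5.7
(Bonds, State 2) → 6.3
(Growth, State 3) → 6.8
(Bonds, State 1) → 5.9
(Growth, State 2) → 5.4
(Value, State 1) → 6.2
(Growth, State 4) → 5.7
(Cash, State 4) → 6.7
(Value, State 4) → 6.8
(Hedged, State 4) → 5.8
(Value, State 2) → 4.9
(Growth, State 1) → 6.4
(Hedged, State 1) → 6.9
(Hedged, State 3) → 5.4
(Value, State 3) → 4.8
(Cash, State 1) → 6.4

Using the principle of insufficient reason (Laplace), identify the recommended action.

Hedged

Row averages: Hedged=6.225, Growth=6.075, Value=5.675, Bonds=5.925, Cash=6.15
Highest average = 6.225 → Hedged.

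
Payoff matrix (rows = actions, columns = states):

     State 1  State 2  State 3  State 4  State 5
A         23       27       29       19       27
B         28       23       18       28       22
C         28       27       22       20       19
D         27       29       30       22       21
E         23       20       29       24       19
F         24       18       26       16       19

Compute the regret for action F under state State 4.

Best payoff under State 4 is 28.
Regret = 28 − 16 = 12.

12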